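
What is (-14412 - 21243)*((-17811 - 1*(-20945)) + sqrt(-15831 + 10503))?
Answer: -111742770 - 427860*I*sqrt(37) ≈ -1.1174e+8 - 2.6026e+6*I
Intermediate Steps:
(-14412 - 21243)*((-17811 - 1*(-20945)) + sqrt(-15831 + 10503)) = -35655*((-17811 + 20945) + sqrt(-5328)) = -35655*(3134 + 12*I*sqrt(37)) = -111742770 - 427860*I*sqrt(37)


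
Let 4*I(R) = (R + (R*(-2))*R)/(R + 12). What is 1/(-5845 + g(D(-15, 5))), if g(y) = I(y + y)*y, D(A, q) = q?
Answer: -44/257655 ≈ -0.00017077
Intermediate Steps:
I(R) = (R - 2*R**2)/(4*(12 + R)) (I(R) = ((R + (R*(-2))*R)/(R + 12))/4 = ((R + (-2*R)*R)/(12 + R))/4 = ((R - 2*R**2)/(12 + R))/4 = (R - 2*R**2)/(4*(12 + R)))
g(y) = y**2*(1 - 4*y)/(2*(12 + 2*y)) (g(y) = ((y + y)*(1 - 2*(y + y))/(4*(12 + (y + y))))*y = ((2*y)*(1 - 4*y)/(4*(12 + 2*y)))*y = (y*(1 - 4*y)/(2*(12 + 2*y)))*y = y**2*(1 - 4*y)/(2*(12 + 2*y)))
1/(-5845 + g(D(-15, 5))) = 1/(-5845 + 5**2*(1/4 - 1*5)/(6 + 5)) = 1/(-5845 + 25*(1/4 - 5)/11) = 1/(-5845 + 25*(1/11)*(-19/4)) = 1/(-5845 - 475/44) = 1/(-257655/44) = -44/257655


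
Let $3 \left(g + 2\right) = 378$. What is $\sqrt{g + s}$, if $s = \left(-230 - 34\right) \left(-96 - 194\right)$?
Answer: $2 \sqrt{19171} \approx 276.92$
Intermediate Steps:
$g = 124$ ($g = -2 + \frac{1}{3} \cdot 378 = -2 + 126 = 124$)
$s = 76560$ ($s = \left(-264\right) \left(-290\right) = 76560$)
$\sqrt{g + s} = \sqrt{124 + 76560} = \sqrt{76684} = 2 \sqrt{19171}$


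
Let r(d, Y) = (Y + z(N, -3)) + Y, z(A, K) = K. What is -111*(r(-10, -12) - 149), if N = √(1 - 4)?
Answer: 19536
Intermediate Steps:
N = I*√3 (N = √(-3) = I*√3 ≈ 1.732*I)
r(d, Y) = -3 + 2*Y (r(d, Y) = (Y - 3) + Y = (-3 + Y) + Y = -3 + 2*Y)
-111*(r(-10, -12) - 149) = -111*((-3 + 2*(-12)) - 149) = -111*((-3 - 24) - 149) = -111*(-27 - 149) = -111*(-176) = 19536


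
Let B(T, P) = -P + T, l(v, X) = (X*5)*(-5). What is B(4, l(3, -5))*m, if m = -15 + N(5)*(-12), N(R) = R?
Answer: 9075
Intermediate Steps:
l(v, X) = -25*X (l(v, X) = (5*X)*(-5) = -25*X)
B(T, P) = T - P
m = -75 (m = -15 + 5*(-12) = -15 - 60 = -75)
B(4, l(3, -5))*m = (4 - (-25)*(-5))*(-75) = (4 - 1*125)*(-75) = (4 - 125)*(-75) = -121*(-75) = 9075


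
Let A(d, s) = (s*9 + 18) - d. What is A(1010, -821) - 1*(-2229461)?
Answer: 2221080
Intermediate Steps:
A(d, s) = 18 - d + 9*s (A(d, s) = (9*s + 18) - d = (18 + 9*s) - d = 18 - d + 9*s)
A(1010, -821) - 1*(-2229461) = (18 - 1*1010 + 9*(-821)) - 1*(-2229461) = (18 - 1010 - 7389) + 2229461 = -8381 + 2229461 = 2221080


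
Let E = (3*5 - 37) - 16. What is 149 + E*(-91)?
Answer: 3607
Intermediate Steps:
E = -38 (E = (15 - 37) - 16 = -22 - 16 = -38)
149 + E*(-91) = 149 - 38*(-91) = 149 + 3458 = 3607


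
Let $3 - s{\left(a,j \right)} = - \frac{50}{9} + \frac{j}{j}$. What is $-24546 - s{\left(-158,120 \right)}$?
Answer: $- \frac{220982}{9} \approx -24554.0$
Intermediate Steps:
$s{\left(a,j \right)} = \frac{68}{9}$ ($s{\left(a,j \right)} = 3 - \left(- \frac{50}{9} + \frac{j}{j}\right) = 3 - \left(\left(-50\right) \frac{1}{9} + 1\right) = 3 - \left(- \frac{50}{9} + 1\right) = 3 - - \frac{41}{9} = 3 + \frac{41}{9} = \frac{68}{9}$)
$-24546 - s{\left(-158,120 \right)} = -24546 - \frac{68}{9} = - \frac{220982}{9}$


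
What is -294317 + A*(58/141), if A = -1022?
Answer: -41557973/141 ≈ -2.9474e+5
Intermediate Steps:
-294317 + A*(58/141) = -294317 - 59276/141 = -41557973/141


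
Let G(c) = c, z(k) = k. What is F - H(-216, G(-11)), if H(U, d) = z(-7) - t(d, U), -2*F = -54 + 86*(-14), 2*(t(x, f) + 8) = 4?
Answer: 630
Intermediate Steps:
t(x, f) = -6 (t(x, f) = -8 + (½)*4 = -8 + 2 = -6)
F = 629 (F = -(-54 + 86*(-14))/2 = -(-54 - 1204)/2 = -½*(-1258) = 629)
H(U, d) = -1 (H(U, d) = -7 - 1*(-6) = -7 + 6 = -1)
F - H(-216, G(-11)) = 629 - 1*(-1) = 629 + 1 = 630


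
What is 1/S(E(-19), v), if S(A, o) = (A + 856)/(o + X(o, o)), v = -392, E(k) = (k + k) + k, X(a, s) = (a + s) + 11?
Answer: -1165/799 ≈ -1.4581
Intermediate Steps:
X(a, s) = 11 + a + s
E(k) = 3*k (E(k) = 2*k + k = 3*k)
S(A, o) = (856 + A)/(11 + 3*o) (S(A, o) = (A + 856)/(o + (11 + o + o)) = (856 + A)/(o + (11 + 2*o)) = (856 + A)/(11 + 3*o))
1/S(E(-19), v) = 1/((856 + 3*(-19))/(11 + 3*(-392))) = 1/((856 - 57)/(11 - 1176)) = 1/(799/(-1165)) = 1/(-1/1165*799) = 1/(-799/1165) = -1165/799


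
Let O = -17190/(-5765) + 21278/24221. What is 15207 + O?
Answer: 424790850623/27926813 ≈ 15211.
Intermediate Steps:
O = 107805332/27926813 (O = -17190*(-1/5765) + 21278*(1/24221) = 3438/1153 + 21278/24221 = 107805332/27926813 ≈ 3.8603)
15207 + O = 15207 + 107805332/27926813 = 424790850623/27926813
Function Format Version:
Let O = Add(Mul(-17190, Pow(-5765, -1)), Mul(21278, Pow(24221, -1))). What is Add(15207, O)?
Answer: Rational(424790850623, 27926813) ≈ 15211.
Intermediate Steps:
O = Rational(107805332, 27926813) (O = Add(Mul(-17190, Rational(-1, 5765)), Mul(21278, Rational(1, 24221))) = Add(Rational(3438, 1153), Rational(21278, 24221)) = Rational(107805332, 27926813) ≈ 3.8603)
Add(15207, O) = Add(15207, Rational(107805332, 27926813)) = Rational(424790850623, 27926813)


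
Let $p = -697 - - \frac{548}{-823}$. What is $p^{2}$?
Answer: $\frac{329681524041}{677329} \approx 4.8674 \cdot 10^{5}$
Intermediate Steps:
$p = - \frac{574179}{823}$ ($p = -697 - \left(-548\right) \left(- \frac{1}{823}\right) = -697 - \frac{548}{823} = - \frac{574179}{823} \approx -697.67$)
$p^{2} = \left(- \frac{574179}{823}\right)^{2} = \frac{329681524041}{677329}$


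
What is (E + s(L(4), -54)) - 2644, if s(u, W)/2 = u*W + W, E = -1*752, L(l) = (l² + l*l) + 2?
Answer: -7176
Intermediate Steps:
L(l) = 2 + 2*l² (L(l) = (l² + l²) + 2 = 2*l² + 2 = 2 + 2*l²)
E = -752
s(u, W) = 2*W + 2*W*u (s(u, W) = 2*(u*W + W) = 2*(W*u + W) = 2*(W + W*u) = 2*W + 2*W*u)
(E + s(L(4), -54)) - 2644 = (-752 + 2*(-54)*(1 + (2 + 2*4²))) - 2644 = (-752 + 2*(-54)*(1 + (2 + 2*16))) - 2644 = (-752 + 2*(-54)*(1 + (2 + 32))) - 2644 = (-752 + 2*(-54)*(1 + 34)) - 2644 = (-752 + 2*(-54)*35) - 2644 = (-752 - 3780) - 2644 = -4532 - 2644 = -7176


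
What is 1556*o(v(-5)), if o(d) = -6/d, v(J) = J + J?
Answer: 4668/5 ≈ 933.60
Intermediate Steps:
v(J) = 2*J
1556*o(v(-5)) = 1556*(-6/(2*(-5))) = 1556*(-6/(-10)) = 1556*(-6*(-⅒)) = 1556*(⅗) = 4668/5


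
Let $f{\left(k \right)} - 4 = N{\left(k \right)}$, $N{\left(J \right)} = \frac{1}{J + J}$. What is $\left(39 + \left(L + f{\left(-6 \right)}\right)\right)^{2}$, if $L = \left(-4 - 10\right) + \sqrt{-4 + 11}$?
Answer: $\frac{121417}{144} + \frac{347 \sqrt{7}}{6} \approx 996.19$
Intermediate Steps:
$N{\left(J \right)} = \frac{1}{2 J}$
$f{\left(k \right)} = 4 + \frac{1}{2 k}$
$L = -14 + \sqrt{7} \approx -11.354$
$\left(39 + \left(L + f{\left(-6 \right)}\right)\right)^{2} = \left(39 - \left(10 + \frac{1}{12} - \sqrt{7}\right)\right)^{2} = \left(39 + \left(\left(-14 + \sqrt{7}\right) + \left(4 + \frac{1}{2} \left(- \frac{1}{6}\right)\right)\right)\right)^{2} = \left(39 + \left(\left(-14 + \sqrt{7}\right) + \left(4 - \frac{1}{12}\right)\right)\right)^{2} = \left(39 + \left(\left(-14 + \sqrt{7}\right) + \frac{47}{12}\right)\right)^{2} = \left(39 - \left(\frac{121}{12} - \sqrt{7}\right)\right)^{2} = \left(\frac{347}{12} + \sqrt{7}\right)^{2}$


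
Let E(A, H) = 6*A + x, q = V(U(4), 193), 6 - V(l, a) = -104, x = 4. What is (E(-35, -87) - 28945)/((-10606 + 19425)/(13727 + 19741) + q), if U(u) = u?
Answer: -975625668/3690299 ≈ -264.38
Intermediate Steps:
V(l, a) = 110 (V(l, a) = 6 - 1*(-104) = 6 + 104 = 110)
q = 110
E(A, H) = 4 + 6*A (E(A, H) = 6*A + 4 = 4 + 6*A)
(E(-35, -87) - 28945)/((-10606 + 19425)/(13727 + 19741) + q) = ((4 + 6*(-35)) - 28945)/((-10606 + 19425)/(13727 + 19741) + 110) = ((4 - 210) - 28945)/(8819/33468 + 110) = (-206 - 28945)/(8819*(1/33468) + 110) = -29151/(8819/33468 + 110) = -29151/3690299/33468 = -29151*33468/3690299 = -975625668/3690299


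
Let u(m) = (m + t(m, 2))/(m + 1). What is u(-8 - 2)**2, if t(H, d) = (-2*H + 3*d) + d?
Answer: 4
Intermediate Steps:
t(H, d) = -2*H + 4*d
u(m) = (8 - m)/(1 + m) (u(m) = (m + (-2*m + 4*2))/(m + 1) = (m + (-2*m + 8))/(1 + m) = (m + (8 - 2*m))/(1 + m) = (8 - m)/(1 + m))
u(-8 - 2)**2 = ((8 - (-8 - 2))/(1 + (-8 - 2)))**2 = ((8 - 1*(-10))/(1 - 10))**2 = ((8 + 10)/(-9))**2 = (-1/9*18)**2 = (-2)**2 = 4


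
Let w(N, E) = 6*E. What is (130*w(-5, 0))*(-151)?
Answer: 0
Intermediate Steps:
(130*w(-5, 0))*(-151) = (130*(6*0))*(-151) = (130*0)*(-151) = 0*(-151) = 0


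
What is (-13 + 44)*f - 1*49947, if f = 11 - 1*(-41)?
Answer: -48335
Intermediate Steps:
f = 52 (f = 11 + 41 = 52)
(-13 + 44)*f - 1*49947 = (-13 + 44)*52 - 1*49947 = 31*52 - 49947 = 1612 - 49947 = -48335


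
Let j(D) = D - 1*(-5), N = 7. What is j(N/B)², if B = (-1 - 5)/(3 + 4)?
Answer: 361/36 ≈ 10.028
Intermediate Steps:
B = -6/7 ≈ -0.85714
j(D) = 5 + D (j(D) = D + 5 = 5 + D)
j(N/B)² = (5 + 7/(-6/7))² = (5 + 7*(-7/6))² = (5 - 49/6)² = (-19/6)² = 361/36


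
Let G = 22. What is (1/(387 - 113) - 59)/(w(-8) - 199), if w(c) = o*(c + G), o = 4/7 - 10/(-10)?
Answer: 16165/48498 ≈ 0.33331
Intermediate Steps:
o = 11/7 (o = 4*(1/7) - 10*(-1/10) = 4/7 + 1 = 11/7 ≈ 1.5714)
w(c) = 242/7 + 11*c/7 (w(c) = 11*(c + 22)/7 = 11*(22 + c)/7 = 242/7 + 11*c/7)
(1/(387 - 113) - 59)/(w(-8) - 199) = (1/(387 - 113) - 59)/((242/7 + (11/7)*(-8)) - 199) = (1/274 - 59)/((242/7 - 88/7) - 199) = (1/274 - 59)/(22 - 199) = -16165/274/(-177) = -16165/274*(-1/177) = 16165/48498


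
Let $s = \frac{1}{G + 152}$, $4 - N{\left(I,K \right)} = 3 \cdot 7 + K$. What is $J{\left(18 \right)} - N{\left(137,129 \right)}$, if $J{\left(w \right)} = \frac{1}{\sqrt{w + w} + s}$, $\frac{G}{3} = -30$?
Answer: $\frac{54520}{373} \approx 146.17$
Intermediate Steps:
$G = -90$ ($G = 3 \left(-30\right) = -90$)
$N{\left(I,K \right)} = -17 - K$ ($N{\left(I,K \right)} = 4 - \left(3 \cdot 7 + K\right) = 4 - \left(21 + K\right) = -17 - K$)
$s = \frac{1}{62}$ ($s = \frac{1}{-90 + 152} = \frac{1}{62} \approx 0.016129$)
$J{\left(w \right)} = \frac{1}{\frac{1}{62} + \sqrt{2} \sqrt{w}}$ ($J{\left(w \right)} = \frac{1}{\sqrt{w + w} + \frac{1}{62}} = \frac{1}{\sqrt{2 w} + \frac{1}{62}} = \frac{1}{\sqrt{2} \sqrt{w} + \frac{1}{62}} = \frac{1}{\frac{1}{62} + \sqrt{2} \sqrt{w}}$)
$J{\left(18 \right)} - N{\left(137,129 \right)} = \frac{62}{1 + 62 \sqrt{2} \sqrt{18}} - \left(-17 - 129\right) = \frac{62}{1 + 62 \sqrt{2} \cdot 3 \sqrt{2}} - \left(-17 - 129\right) = \frac{62}{1 + 372} - -146 = \frac{62}{373} + 146 = \frac{54520}{373}$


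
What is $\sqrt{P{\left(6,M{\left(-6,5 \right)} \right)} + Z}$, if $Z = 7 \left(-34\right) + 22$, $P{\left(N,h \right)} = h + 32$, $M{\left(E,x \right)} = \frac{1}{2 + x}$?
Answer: $\frac{3 i \sqrt{1001}}{7} \approx 13.559 i$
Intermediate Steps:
$P{\left(N,h \right)} = 32 + h$
$Z = -216$ ($Z = -238 + 22 = -216$)
$\sqrt{P{\left(6,M{\left(-6,5 \right)} \right)} + Z} = \sqrt{\left(32 + \frac{1}{2 + 5}\right) - 216} = \sqrt{\left(32 + \frac{1}{7}\right) - 216} = \sqrt{\frac{225}{7} - 216} = \sqrt{- \frac{1287}{7}} = \frac{3 i \sqrt{1001}}{7}$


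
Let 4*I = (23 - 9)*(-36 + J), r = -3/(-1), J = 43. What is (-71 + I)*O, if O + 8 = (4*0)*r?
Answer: 372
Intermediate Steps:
r = 3 (r = -3*(-1) = 3)
I = 49/2 (I = ((23 - 9)*(-36 + 43))/4 = (14*7)/4 = (¼)*98 = 49/2 ≈ 24.500)
O = -8 (O = -8 + (4*0)*3 = -8 + 0*3 = -8 + 0 = -8)
(-71 + I)*O = (-71 + 49/2)*(-8) = -93/2*(-8) = 372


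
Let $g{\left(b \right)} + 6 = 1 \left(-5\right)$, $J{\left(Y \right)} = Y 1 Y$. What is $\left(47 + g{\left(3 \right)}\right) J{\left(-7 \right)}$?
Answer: $1764$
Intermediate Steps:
$J{\left(Y \right)} = Y^{2}$ ($J{\left(Y \right)} = Y Y = Y^{2}$)
$g{\left(b \right)} = -11$ ($g{\left(b \right)} = -6 + 1 \left(-5\right) = -6 - 5 = -11$)
$\left(47 + g{\left(3 \right)}\right) J{\left(-7 \right)} = \left(47 - 11\right) \left(-7\right)^{2} = 36 \cdot 49 = 1764$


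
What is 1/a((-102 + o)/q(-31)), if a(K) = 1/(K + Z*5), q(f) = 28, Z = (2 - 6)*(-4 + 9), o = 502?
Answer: -600/7 ≈ -85.714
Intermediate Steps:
Z = -20 (Z = -4*5 = -20)
a(K) = 1/(-100 + K) (a(K) = 1/(K - 20*5) = 1/(K - 100) = 1/(-100 + K))
1/a((-102 + o)/q(-31)) = 1/(1/(-100 + (-102 + 502)/28)) = 1/(1/(-100 + 400*(1/28))) = 1/(1/(-100 + 100/7)) = 1/(1/(-600/7)) = 1/(-7/600) = -600/7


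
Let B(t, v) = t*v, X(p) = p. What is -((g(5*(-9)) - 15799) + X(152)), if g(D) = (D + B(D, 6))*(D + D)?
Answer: -12703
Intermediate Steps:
g(D) = 14*D² (g(D) = (D + D*6)*(D + D) = (D + 6*D)*(2*D) = (7*D)*(2*D) = 14*D²)
-((g(5*(-9)) - 15799) + X(152)) = -((14*(5*(-9))² - 15799) + 152) = -((14*(-45)² - 15799) + 152) = -((14*2025 - 15799) + 152) = -((28350 - 15799) + 152) = -(12551 + 152) = -1*12703 = -12703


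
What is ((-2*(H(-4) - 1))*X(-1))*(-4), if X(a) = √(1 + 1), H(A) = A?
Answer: -40*√2 ≈ -56.569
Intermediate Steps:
X(a) = √2
((-2*(H(-4) - 1))*X(-1))*(-4) = ((-2*(-4 - 1))*√2)*(-4) = ((-2*(-5))*√2)*(-4) = (10*√2)*(-4) = -40*√2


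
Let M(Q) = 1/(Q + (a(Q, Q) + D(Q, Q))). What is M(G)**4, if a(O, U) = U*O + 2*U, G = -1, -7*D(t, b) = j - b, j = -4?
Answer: 2401/14641 ≈ 0.16399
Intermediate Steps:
D(t, b) = 4/7 + b/7 (D(t, b) = -(-4 - b)/7 = 4/7 + b/7)
a(O, U) = 2*U + O*U (a(O, U) = O*U + 2*U = 2*U + O*U)
M(Q) = 1/(4/7 + 8*Q/7 + Q*(2 + Q)) (M(Q) = 1/(Q + (Q*(2 + Q) + (4/7 + Q/7))) = 1/(Q + (4/7 + Q/7 + Q*(2 + Q))) = 1/(4/7 + 8*Q/7 + Q*(2 + Q)))
M(G)**4 = (7/(4 + 7*(-1)**2 + 22*(-1)))**4 = (7/(4 + 7*1 - 22))**4 = (7/(4 + 7 - 22))**4 = (7/(-11))**4 = (7*(-1/11))**4 = (-7/11)**4 = 2401/14641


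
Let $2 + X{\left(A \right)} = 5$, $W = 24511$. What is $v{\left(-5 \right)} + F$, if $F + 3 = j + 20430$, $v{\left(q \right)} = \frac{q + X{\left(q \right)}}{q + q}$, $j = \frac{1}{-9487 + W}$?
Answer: $\frac{1534491269}{75120} \approx 20427.0$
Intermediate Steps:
$X{\left(A \right)} = 3$ ($X{\left(A \right)} = -2 + 5 = 3$)
$j = \frac{1}{15024}$ ($j = \frac{1}{-9487 + 24511} = \frac{1}{15024} \approx 6.656 \cdot 10^{-5}$)
$v{\left(q \right)} = \frac{3 + q}{2 q}$ ($v{\left(q \right)} = \frac{q + 3}{q + q} = \frac{3 + q}{2 q}$)
$F = \frac{306895249}{15024}$ ($F = -3 + \left(\frac{1}{15024} + 20430\right) = -3 + \frac{306940321}{15024} = \frac{306895249}{15024} \approx 20427.0$)
$v{\left(-5 \right)} + F = \frac{3 - 5}{2 \left(-5\right)} + \frac{306895249}{15024} = \frac{1}{2} \left(- \frac{1}{5}\right) \left(-2\right) + \frac{306895249}{15024} = \frac{1}{5} + \frac{306895249}{15024} = \frac{1534491269}{75120}$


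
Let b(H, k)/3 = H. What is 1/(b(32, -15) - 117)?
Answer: -1/21 ≈ -0.047619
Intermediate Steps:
b(H, k) = 3*H
1/(b(32, -15) - 117) = 1/(3*32 - 117) = 1/(96 - 117) = 1/(-21) = -1/21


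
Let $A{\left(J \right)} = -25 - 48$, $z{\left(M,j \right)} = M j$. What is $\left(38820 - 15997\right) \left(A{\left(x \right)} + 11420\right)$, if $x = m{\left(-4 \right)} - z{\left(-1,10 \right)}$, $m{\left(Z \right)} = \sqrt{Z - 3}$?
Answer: $258972581$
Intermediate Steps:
$m{\left(Z \right)} = \sqrt{-3 + Z}$
$x = 10 + i \sqrt{7}$ ($x = \sqrt{-3 - 4} - \left(-1\right) 10 = \sqrt{-7} - -10 = i \sqrt{7} + 10 = 10 + i \sqrt{7} \approx 10.0 + 2.6458 i$)
$A{\left(J \right)} = -73$
$\left(38820 - 15997\right) \left(A{\left(x \right)} + 11420\right) = \left(38820 - 15997\right) \left(-73 + 11420\right) = 22823 \cdot 11347 = 258972581$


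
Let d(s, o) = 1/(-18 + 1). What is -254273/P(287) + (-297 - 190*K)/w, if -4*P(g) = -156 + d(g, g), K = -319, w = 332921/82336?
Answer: 7418223531260/883239413 ≈ 8398.9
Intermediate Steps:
d(s, o) = -1/17 (d(s, o) = 1/(-17) = -1/17)
w = 332921/82336 (w = 332921*(1/82336) = 332921/82336 ≈ 4.0434)
P(g) = 2653/68 (P(g) = -(-156 - 1/17)/4 = -¼*(-2653/17) = 2653/68)
-254273/P(287) + (-297 - 190*K)/w = -254273/2653/68 + (-297 - 190*(-319))/(332921/82336) = -254273*68/2653 + (-297 + 60610)*(82336/332921) = -17290564/2653 + 60313*(82336/332921) = -17290564/2653 + 4965931168/332921 = 7418223531260/883239413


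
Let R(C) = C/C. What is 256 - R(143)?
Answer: 255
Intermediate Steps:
R(C) = 1
256 - R(143) = 256 - 1*1 = 256 - 1 = 255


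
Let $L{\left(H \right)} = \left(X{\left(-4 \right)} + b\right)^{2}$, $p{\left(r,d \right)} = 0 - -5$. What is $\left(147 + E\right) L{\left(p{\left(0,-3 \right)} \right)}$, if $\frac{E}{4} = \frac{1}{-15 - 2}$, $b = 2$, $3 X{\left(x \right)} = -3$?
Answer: $\frac{2495}{17} \approx 146.76$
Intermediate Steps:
$p{\left(r,d \right)} = 5$ ($p{\left(r,d \right)} = 0 + 5 = 5$)
$X{\left(x \right)} = -1$ ($X{\left(x \right)} = \frac{1}{3} \left(-3\right) = -1$)
$E = - \frac{4}{17}$ ($E = \frac{4}{-15 - 2} = \frac{4}{-17} = 4 \left(- \frac{1}{17}\right) = - \frac{4}{17} \approx -0.23529$)
$L{\left(H \right)} = 1$ ($L{\left(H \right)} = \left(-1 + 2\right)^{2} = 1^{2} = 1$)
$\left(147 + E\right) L{\left(p{\left(0,-3 \right)} \right)} = \left(147 - \frac{4}{17}\right) 1 = \frac{2495}{17} \cdot 1 = \frac{2495}{17}$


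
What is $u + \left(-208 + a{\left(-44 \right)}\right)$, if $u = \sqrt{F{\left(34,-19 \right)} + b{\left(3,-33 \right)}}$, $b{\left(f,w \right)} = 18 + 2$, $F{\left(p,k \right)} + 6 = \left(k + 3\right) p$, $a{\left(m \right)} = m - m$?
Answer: $-208 + i \sqrt{530} \approx -208.0 + 23.022 i$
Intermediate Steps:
$a{\left(m \right)} = 0$
$F{\left(p,k \right)} = -6 + p \left(3 + k\right)$ ($F{\left(p,k \right)} = -6 + \left(k + 3\right) p = -6 + \left(3 + k\right) p = -6 + p \left(3 + k\right)$)
$b{\left(f,w \right)} = 20$
$u = i \sqrt{530}$ ($u = \sqrt{\left(-6 + 3 \cdot 34 - 646\right) + 20} = \sqrt{\left(-6 + 102 - 646\right) + 20} = \sqrt{-550 + 20} = \sqrt{-530} = i \sqrt{530} \approx 23.022 i$)
$u + \left(-208 + a{\left(-44 \right)}\right) = i \sqrt{530} + \left(-208 + 0\right) = i \sqrt{530} - 208 = -208 + i \sqrt{530}$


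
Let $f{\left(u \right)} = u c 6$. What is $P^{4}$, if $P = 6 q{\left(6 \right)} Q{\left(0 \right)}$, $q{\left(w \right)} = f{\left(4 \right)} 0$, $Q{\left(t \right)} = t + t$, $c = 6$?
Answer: $0$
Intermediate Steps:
$f{\left(u \right)} = 36 u$ ($f{\left(u \right)} = u 6 \cdot 6 = 6 u 6 = 36 u$)
$Q{\left(t \right)} = 2 t$
$q{\left(w \right)} = 0$ ($q{\left(w \right)} = 36 \cdot 4 \cdot 0 = 144 \cdot 0 = 0$)
$P = 0$ ($P = 6 \cdot 0 \cdot 2 \cdot 0 = 0 \cdot 0 = 0$)
$P^{4} = 0^{4} = 0$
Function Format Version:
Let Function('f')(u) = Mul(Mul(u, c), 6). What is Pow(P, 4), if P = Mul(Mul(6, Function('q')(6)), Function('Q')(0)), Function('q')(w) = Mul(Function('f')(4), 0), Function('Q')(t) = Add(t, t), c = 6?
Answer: 0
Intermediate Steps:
Function('f')(u) = Mul(36, u) (Function('f')(u) = Mul(Mul(u, 6), 6) = Mul(Mul(6, u), 6) = Mul(36, u))
Function('Q')(t) = Mul(2, t)
Function('q')(w) = 0 (Function('q')(w) = Mul(Mul(36, 4), 0) = Mul(144, 0) = 0)
P = 0 (P = Mul(Mul(6, 0), Mul(2, 0)) = Mul(0, 0) = 0)
Pow(P, 4) = Pow(0, 4) = 0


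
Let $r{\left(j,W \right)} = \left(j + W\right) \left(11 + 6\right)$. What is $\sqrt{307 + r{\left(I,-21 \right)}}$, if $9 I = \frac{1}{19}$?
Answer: $\frac{i \sqrt{162127}}{57} \approx 7.064 i$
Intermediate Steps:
$I = \frac{1}{171}$ ($I = \frac{1}{9 \cdot 19} = \frac{1}{9} \cdot \frac{1}{19} = \frac{1}{171} \approx 0.005848$)
$r{\left(j,W \right)} = 17 W + 17 j$ ($r{\left(j,W \right)} = \left(W + j\right) 17 = 17 W + 17 j$)
$\sqrt{307 + r{\left(I,-21 \right)}} = \sqrt{307 + \left(17 \left(-21\right) + 17 \cdot \frac{1}{171}\right)} = \sqrt{307 + \left(-357 + \frac{17}{171}\right)} = \sqrt{307 - \frac{61030}{171}} = \sqrt{- \frac{8533}{171}} = \frac{i \sqrt{162127}}{57}$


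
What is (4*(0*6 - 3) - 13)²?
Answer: 625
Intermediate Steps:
(4*(0*6 - 3) - 13)² = (4*(0 - 3) - 13)² = (4*(-3) - 13)² = (-12 - 13)² = (-25)² = 625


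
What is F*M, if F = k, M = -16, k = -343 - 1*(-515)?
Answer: -2752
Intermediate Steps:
k = 172 (k = -343 + 515 = 172)
F = 172
F*M = 172*(-16) = -2752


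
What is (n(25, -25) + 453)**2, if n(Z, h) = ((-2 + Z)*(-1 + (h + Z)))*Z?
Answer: 14884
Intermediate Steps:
n(Z, h) = Z*(-2 + Z)*(-1 + Z + h) (n(Z, h) = ((-2 + Z)*(-1 + (Z + h)))*Z = ((-2 + Z)*(-1 + Z + h))*Z = Z*(-2 + Z)*(-1 + Z + h))
(n(25, -25) + 453)**2 = (25*(2 + 25**2 - 3*25 - 2*(-25) + 25*(-25)) + 453)**2 = (25*(2 + 625 - 75 + 50 - 625) + 453)**2 = (25*(-23) + 453)**2 = (-575 + 453)**2 = (-122)**2 = 14884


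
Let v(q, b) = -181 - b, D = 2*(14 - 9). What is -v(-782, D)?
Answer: 191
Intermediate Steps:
D = 10 (D = 2*5 = 10)
-v(-782, D) = -(-181 - 1*10) = -(-181 - 10) = -1*(-191) = 191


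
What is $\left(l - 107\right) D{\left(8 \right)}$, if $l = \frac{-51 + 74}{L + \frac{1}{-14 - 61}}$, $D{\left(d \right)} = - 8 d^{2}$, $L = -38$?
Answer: $\frac{157072384}{2851} \approx 55094.0$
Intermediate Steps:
$l = - \frac{1725}{2851}$ ($l = \frac{-51 + 74}{-38 + \frac{1}{-14 - 61}} = \frac{23}{-38 + \frac{1}{-75}} = \frac{23}{-38 - \frac{1}{75}} = \frac{23}{- \frac{2851}{75}} = 23 \left(- \frac{75}{2851}\right) = - \frac{1725}{2851} \approx -0.60505$)
$\left(l - 107\right) D{\left(8 \right)} = \left(- \frac{1725}{2851} - 107\right) \left(- 8 \cdot 8^{2}\right) = - \frac{306782 \left(\left(-8\right) 64\right)}{2851} = \left(- \frac{306782}{2851}\right) \left(-512\right) = \frac{157072384}{2851}$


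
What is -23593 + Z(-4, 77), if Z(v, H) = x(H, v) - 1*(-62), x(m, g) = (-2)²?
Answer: -23527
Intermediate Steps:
x(m, g) = 4
Z(v, H) = 66 (Z(v, H) = 4 - 1*(-62) = 4 + 62 = 66)
-23593 + Z(-4, 77) = -23593 + 66 = -23527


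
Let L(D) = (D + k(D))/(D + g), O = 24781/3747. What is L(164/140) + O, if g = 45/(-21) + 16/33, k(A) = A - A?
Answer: 8857231/2105814 ≈ 4.2061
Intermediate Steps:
k(A) = 0
O = 24781/3747 (O = 24781*(1/3747) = 24781/3747 ≈ 6.6136)
g = -383/231 (g = 45*(-1/21) + 16*(1/33) = -15/7 + 16/33 = -383/231 ≈ -1.6580)
L(D) = D/(-383/231 + D) (L(D) = (D + 0)/(D - 383/231) = D/(-383/231 + D))
L(164/140) + O = 231*(164/140)/(-383 + 231*(164/140)) + 24781/3747 = 231*(164*(1/140))/(-383 + 231*(164*(1/140))) + 24781/3747 = 231*(41/35)/(-383 + 231*(41/35)) + 24781/3747 = 231*(41/35)/(-383 + 1353/5) + 24781/3747 = 231*(41/35)/(-562/5) + 24781/3747 = 231*(41/35)*(-5/562) + 24781/3747 = -1353/562 + 24781/3747 = 8857231/2105814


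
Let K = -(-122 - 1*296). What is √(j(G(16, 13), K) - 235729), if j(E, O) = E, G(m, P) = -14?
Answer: I*√235743 ≈ 485.53*I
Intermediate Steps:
K = 418 (K = -(-122 - 296) = -1*(-418) = 418)
√(j(G(16, 13), K) - 235729) = √(-14 - 235729) = √(-235743) = I*√235743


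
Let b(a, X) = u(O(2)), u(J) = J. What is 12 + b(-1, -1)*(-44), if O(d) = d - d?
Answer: 12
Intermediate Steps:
O(d) = 0
b(a, X) = 0
12 + b(-1, -1)*(-44) = 12 + 0*(-44) = 12 + 0 = 12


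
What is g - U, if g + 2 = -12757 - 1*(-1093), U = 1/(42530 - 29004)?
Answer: -157794317/13526 ≈ -11666.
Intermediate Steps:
U = 1/13526 ≈ 7.3932e-5
g = -11666 (g = -2 + (-12757 - 1*(-1093)) = -2 + (-12757 + 1093) = -2 - 11664 = -11666)
g - U = -11666 - 1*1/13526 = -11666 - 1/13526 = -157794317/13526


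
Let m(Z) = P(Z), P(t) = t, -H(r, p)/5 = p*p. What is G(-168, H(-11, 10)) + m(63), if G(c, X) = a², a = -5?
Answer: 88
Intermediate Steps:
H(r, p) = -5*p² (H(r, p) = -5*p*p = -5*p²)
m(Z) = Z
G(c, X) = 25 (G(c, X) = (-5)² = 25)
G(-168, H(-11, 10)) + m(63) = 25 + 63 = 88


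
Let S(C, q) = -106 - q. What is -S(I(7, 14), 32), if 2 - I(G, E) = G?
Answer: 138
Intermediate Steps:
I(G, E) = 2 - G
-S(I(7, 14), 32) = -(-106 - 1*32) = -(-106 - 32) = -1*(-138) = 138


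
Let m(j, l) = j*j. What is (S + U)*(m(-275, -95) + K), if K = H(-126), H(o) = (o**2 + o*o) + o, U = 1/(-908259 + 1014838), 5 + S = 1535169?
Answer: 17548005780632207/106579 ≈ 1.6465e+11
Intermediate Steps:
S = 1535164 (S = -5 + 1535169 = 1535164)
m(j, l) = j**2
U = 1/106579 ≈ 9.3827e-6
H(o) = o + 2*o**2 (H(o) = (o**2 + o**2) + o = 2*o**2 + o = o + 2*o**2)
K = 31626 (K = -126*(1 + 2*(-126)) = -126*(1 - 252) = -126*(-251) = 31626)
(S + U)*(m(-275, -95) + K) = (1535164 + 1/106579)*((-275)**2 + 31626) = 163616243957*(75625 + 31626)/106579 = (163616243957/106579)*107251 = 17548005780632207/106579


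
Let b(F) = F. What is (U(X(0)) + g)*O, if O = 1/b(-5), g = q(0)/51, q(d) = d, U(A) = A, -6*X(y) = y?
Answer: 0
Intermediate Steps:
X(y) = -y/6
g = 0 (g = 0/51 = 0*(1/51) = 0)
O = -1/5 (O = 1/(-5) = -1/5 ≈ -0.20000)
(U(X(0)) + g)*O = (-1/6*0 + 0)*(-1/5) = (0 + 0)*(-1/5) = 0*(-1/5) = 0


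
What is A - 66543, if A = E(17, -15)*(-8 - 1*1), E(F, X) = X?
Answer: -66408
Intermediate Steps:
A = 135 (A = -15*(-8 - 1*1) = -15*(-8 - 1) = -15*(-9) = 135)
A - 66543 = 135 - 66543 = -66408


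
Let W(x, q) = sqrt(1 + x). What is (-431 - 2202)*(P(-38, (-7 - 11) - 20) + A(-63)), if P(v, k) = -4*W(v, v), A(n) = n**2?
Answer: -10450377 + 10532*I*sqrt(37) ≈ -1.045e+7 + 64064.0*I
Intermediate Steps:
P(v, k) = -4*sqrt(1 + v)
(-431 - 2202)*(P(-38, (-7 - 11) - 20) + A(-63)) = (-431 - 2202)*(-4*sqrt(1 - 38) + (-63)**2) = -2633*(-4*I*sqrt(37) + 3969) = -2633*(3969 - 4*I*sqrt(37)) = -10450377 + 10532*I*sqrt(37)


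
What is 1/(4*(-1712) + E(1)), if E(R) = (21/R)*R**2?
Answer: -1/6827 ≈ -0.00014648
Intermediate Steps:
E(R) = 21*R
1/(4*(-1712) + E(1)) = 1/(4*(-1712) + 21*1) = 1/(-6848 + 21) = 1/(-6827) = -1/6827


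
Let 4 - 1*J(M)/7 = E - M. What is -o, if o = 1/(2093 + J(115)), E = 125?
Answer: -1/2051 ≈ -0.00048757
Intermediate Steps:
J(M) = -847 + 7*M (J(M) = 28 - 7*(125 - M) = 28 + (-875 + 7*M) = -847 + 7*M)
o = 1/2051 (o = 1/(2093 + (-847 + 7*115)) = 1/(2093 + (-847 + 805)) = 1/(2093 - 42) = 1/2051 ≈ 0.00048757)
-o = -1*1/2051 = -1/2051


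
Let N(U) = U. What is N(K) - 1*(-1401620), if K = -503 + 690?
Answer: 1401807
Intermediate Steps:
K = 187
N(K) - 1*(-1401620) = 187 - 1*(-1401620) = 187 + 1401620 = 1401807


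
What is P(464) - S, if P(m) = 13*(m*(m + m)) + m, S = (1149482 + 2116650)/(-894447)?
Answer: 5007260683652/894447 ≈ 5.5982e+6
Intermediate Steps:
S = -3266132/894447 (S = 3266132*(-1/894447) = -3266132/894447 ≈ -3.6516)
P(m) = m + 26*m**2 (P(m) = 13*(m*(2*m)) + m = 13*(2*m**2) + m = 26*m**2 + m = m + 26*m**2)
P(464) - S = 464*(1 + 26*464) - 1*(-3266132/894447) = 464*(1 + 12064) + 3266132/894447 = 464*12065 + 3266132/894447 = 5598160 + 3266132/894447 = 5007260683652/894447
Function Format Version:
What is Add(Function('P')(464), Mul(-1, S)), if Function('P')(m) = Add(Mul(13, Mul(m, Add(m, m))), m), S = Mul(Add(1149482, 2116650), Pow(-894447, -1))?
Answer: Rational(5007260683652, 894447) ≈ 5.5982e+6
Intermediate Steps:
S = Rational(-3266132, 894447) (S = Mul(3266132, Rational(-1, 894447)) = Rational(-3266132, 894447) ≈ -3.6516)
Function('P')(m) = Add(m, Mul(26, Pow(m, 2))) (Function('P')(m) = Add(Mul(13, Mul(m, Mul(2, m))), m) = Add(Mul(13, Mul(2, Pow(m, 2))), m) = Add(Mul(26, Pow(m, 2)), m) = Add(m, Mul(26, Pow(m, 2))))
Add(Function('P')(464), Mul(-1, S)) = Add(Mul(464, Add(1, Mul(26, 464))), Mul(-1, Rational(-3266132, 894447))) = Add(Mul(464, Add(1, 12064)), Rational(3266132, 894447)) = Add(Mul(464, 12065), Rational(3266132, 894447)) = Add(5598160, Rational(3266132, 894447)) = Rational(5007260683652, 894447)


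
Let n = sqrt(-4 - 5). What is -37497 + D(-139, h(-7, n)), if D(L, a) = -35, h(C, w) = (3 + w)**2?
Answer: -37532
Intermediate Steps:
n = 3*I (n = sqrt(-9) = 3*I ≈ 3.0*I)
-37497 + D(-139, h(-7, n)) = -37497 - 35 = -37532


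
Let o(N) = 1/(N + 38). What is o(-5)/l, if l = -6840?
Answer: -1/225720 ≈ -4.4303e-6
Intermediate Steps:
o(N) = 1/(38 + N)
o(-5)/l = 1/((38 - 5)*(-6840)) = -1/6840/33 = (1/33)*(-1/6840) = -1/225720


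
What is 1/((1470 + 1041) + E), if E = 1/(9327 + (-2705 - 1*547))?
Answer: 6075/15254326 ≈ 0.00039825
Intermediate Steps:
E = 1/6075 (E = 1/(9327 + (-2705 - 547)) = 1/(9327 - 3252) = 1/6075 ≈ 0.00016461)
1/((1470 + 1041) + E) = 1/((1470 + 1041) + 1/6075) = 1/(2511 + 1/6075) = 1/(15254326/6075) = 6075/15254326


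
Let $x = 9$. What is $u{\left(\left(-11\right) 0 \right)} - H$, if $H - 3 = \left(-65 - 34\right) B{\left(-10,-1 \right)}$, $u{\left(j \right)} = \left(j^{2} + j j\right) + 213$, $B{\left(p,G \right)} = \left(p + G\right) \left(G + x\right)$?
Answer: $-8502$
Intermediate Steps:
$B{\left(p,G \right)} = \left(9 + G\right) \left(G + p\right)$ ($B{\left(p,G \right)} = \left(p + G\right) \left(G + 9\right) = \left(G + p\right) \left(9 + G\right) = \left(9 + G\right) \left(G + p\right)$)
$u{\left(j \right)} = 213 + 2 j^{2}$ ($u{\left(j \right)} = \left(j^{2} + j^{2}\right) + 213 = 2 j^{2} + 213 = 213 + 2 j^{2}$)
$H = 8715$ ($H = 3 + \left(-65 - 34\right) \left(\left(-1\right)^{2} + 9 \left(-1\right) + 9 \left(-10\right) - -10\right) = 3 - 99 \left(1 - 9 - 90 + 10\right) = 3 - -8712 = 3 + 8712 = 8715$)
$u{\left(\left(-11\right) 0 \right)} - H = \left(213 + 2 \left(\left(-11\right) 0\right)^{2}\right) - 8715 = \left(213 + 2 \cdot 0^{2}\right) - 8715 = \left(213 + 2 \cdot 0\right) - 8715 = \left(213 + 0\right) - 8715 = 213 - 8715 = -8502$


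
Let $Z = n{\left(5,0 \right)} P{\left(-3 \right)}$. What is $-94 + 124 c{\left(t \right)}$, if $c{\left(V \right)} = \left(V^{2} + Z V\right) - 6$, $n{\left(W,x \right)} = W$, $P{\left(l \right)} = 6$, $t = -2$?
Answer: $-7782$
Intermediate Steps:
$Z = 30$ ($Z = 5 \cdot 6 = 30$)
$c{\left(V \right)} = -6 + V^{2} + 30 V$ ($c{\left(V \right)} = \left(V^{2} + 30 V\right) - 6 = -6 + V^{2} + 30 V$)
$-94 + 124 c{\left(t \right)} = -94 + 124 \left(-6 + \left(-2\right)^{2} + 30 \left(-2\right)\right) = -94 + 124 \left(-6 + 4 - 60\right) = -94 + 124 \left(-62\right) = -94 - 7688 = -7782$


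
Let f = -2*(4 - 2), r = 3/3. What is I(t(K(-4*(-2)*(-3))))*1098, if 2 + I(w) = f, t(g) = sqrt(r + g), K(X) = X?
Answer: -6588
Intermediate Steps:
r = 1 (r = 3*(1/3) = 1)
t(g) = sqrt(1 + g)
f = -4 (f = -2*2 = -4)
I(w) = -6 (I(w) = -2 - 4 = -6)
I(t(K(-4*(-2)*(-3))))*1098 = -6*1098 = -6588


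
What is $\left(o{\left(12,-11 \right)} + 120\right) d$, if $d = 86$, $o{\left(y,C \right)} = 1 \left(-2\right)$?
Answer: $10148$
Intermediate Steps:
$o{\left(y,C \right)} = -2$
$\left(o{\left(12,-11 \right)} + 120\right) d = \left(-2 + 120\right) 86 = 118 \cdot 86 = 10148$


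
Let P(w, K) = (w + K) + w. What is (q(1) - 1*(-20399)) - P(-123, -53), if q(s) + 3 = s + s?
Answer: 20697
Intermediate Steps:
q(s) = -3 + 2*s (q(s) = -3 + (s + s) = -3 + 2*s)
P(w, K) = K + 2*w (P(w, K) = (K + w) + w = K + 2*w)
(q(1) - 1*(-20399)) - P(-123, -53) = ((-3 + 2*1) - 1*(-20399)) - (-53 + 2*(-123)) = ((-3 + 2) + 20399) - (-53 - 246) = (-1 + 20399) - 1*(-299) = 20398 + 299 = 20697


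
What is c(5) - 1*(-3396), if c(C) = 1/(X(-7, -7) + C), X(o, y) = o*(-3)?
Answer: 88297/26 ≈ 3396.0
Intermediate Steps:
X(o, y) = -3*o
c(C) = 1/(21 + C) (c(C) = 1/(-3*(-7) + C) = 1/(21 + C))
c(5) - 1*(-3396) = 1/(21 + 5) - 1*(-3396) = 1/26 + 3396 = 88297/26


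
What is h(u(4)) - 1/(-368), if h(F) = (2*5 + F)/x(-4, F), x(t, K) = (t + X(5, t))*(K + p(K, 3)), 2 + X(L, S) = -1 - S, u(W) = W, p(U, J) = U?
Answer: -641/1104 ≈ -0.58062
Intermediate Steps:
X(L, S) = -3 - S (X(L, S) = -2 + (-1 - S) = -3 - S)
x(t, K) = -6*K (x(t, K) = (t + (-3 - t))*(K + K) = -6*K)
h(F) = -(10 + F)/(6*F) (h(F) = (2*5 + F)/((-6*F)) = (10 + F)*(-1/(6*F)) = -(10 + F)/(6*F))
h(u(4)) - 1/(-368) = (1/6)*(-10 - 1*4)/4 - 1/(-368) = (1/6)*(1/4)*(-10 - 4) - 1*(-1/368) = (1/6)*(1/4)*(-14) + 1/368 = -7/12 + 1/368 = -641/1104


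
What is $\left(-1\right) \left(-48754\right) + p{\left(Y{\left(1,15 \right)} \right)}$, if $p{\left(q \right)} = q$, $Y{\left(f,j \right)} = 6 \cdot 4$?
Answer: $48778$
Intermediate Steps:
$Y{\left(f,j \right)} = 24$
$\left(-1\right) \left(-48754\right) + p{\left(Y{\left(1,15 \right)} \right)} = \left(-1\right) \left(-48754\right) + 24 = 48754 + 24 = 48778$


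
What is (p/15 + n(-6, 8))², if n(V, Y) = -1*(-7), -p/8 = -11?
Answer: 37249/225 ≈ 165.55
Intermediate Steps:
p = 88 (p = -8*(-11) = 88)
n(V, Y) = 7
(p/15 + n(-6, 8))² = (88/15 + 7)² = (193/15)² = 37249/225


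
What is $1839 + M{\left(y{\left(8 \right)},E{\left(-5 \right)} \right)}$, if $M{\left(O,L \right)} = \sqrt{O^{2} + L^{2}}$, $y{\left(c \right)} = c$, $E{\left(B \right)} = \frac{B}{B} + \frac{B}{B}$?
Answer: $1839 + 2 \sqrt{17} \approx 1847.2$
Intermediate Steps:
$E{\left(B \right)} = 2$ ($E{\left(B \right)} = 1 + 1 = 2$)
$M{\left(O,L \right)} = \sqrt{L^{2} + O^{2}}$
$1839 + M{\left(y{\left(8 \right)},E{\left(-5 \right)} \right)} = 1839 + \sqrt{2^{2} + 8^{2}} = 1839 + \sqrt{4 + 64} = 1839 + \sqrt{68} = 1839 + 2 \sqrt{17}$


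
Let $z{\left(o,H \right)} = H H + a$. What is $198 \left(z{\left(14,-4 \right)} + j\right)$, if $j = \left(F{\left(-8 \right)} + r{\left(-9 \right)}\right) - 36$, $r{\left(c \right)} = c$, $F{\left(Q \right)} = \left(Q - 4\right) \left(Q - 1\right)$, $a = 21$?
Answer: $19800$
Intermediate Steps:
$F{\left(Q \right)} = \left(-1 + Q\right) \left(-4 + Q\right)$ ($F{\left(Q \right)} = \left(-4 + Q\right) \left(-1 + Q\right) = \left(-1 + Q\right) \left(-4 + Q\right)$)
$z{\left(o,H \right)} = 21 + H^{2}$ ($z{\left(o,H \right)} = H H + 21 = H^{2} + 21 = 21 + H^{2}$)
$j = 63$ ($j = \left(\left(4 + \left(-8\right)^{2} - -40\right) - 9\right) - 36 = \left(\left(4 + 64 + 40\right) - 9\right) - 36 = \left(108 - 9\right) - 36 = 99 - 36 = 63$)
$198 \left(z{\left(14,-4 \right)} + j\right) = 198 \left(\left(21 + \left(-4\right)^{2}\right) + 63\right) = 198 \left(\left(21 + 16\right) + 63\right) = 198 \left(37 + 63\right) = 198 \cdot 100 = 19800$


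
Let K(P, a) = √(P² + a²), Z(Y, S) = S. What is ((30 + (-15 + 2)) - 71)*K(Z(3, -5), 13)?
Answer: -54*√194 ≈ -752.13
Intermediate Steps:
((30 + (-15 + 2)) - 71)*K(Z(3, -5), 13) = ((30 + (-15 + 2)) - 71)*√((-5)² + 13²) = ((30 - 13) - 71)*√(25 + 169) = (17 - 71)*√194 = -54*√194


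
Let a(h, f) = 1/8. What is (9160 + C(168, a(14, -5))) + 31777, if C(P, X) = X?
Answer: 327497/8 ≈ 40937.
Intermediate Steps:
a(h, f) = ⅛
(9160 + C(168, a(14, -5))) + 31777 = (9160 + ⅛) + 31777 = 73281/8 + 31777 = 327497/8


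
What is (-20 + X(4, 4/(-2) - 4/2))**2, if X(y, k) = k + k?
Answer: 784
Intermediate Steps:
X(y, k) = 2*k
(-20 + X(4, 4/(-2) - 4/2))**2 = (-20 + 2*(4/(-2) - 4/2))**2 = (-20 + 2*(4*(-1/2) - 4*1/2))**2 = (-20 + 2*(-2 - 2))**2 = (-20 + 2*(-4))**2 = (-20 - 8)**2 = (-28)**2 = 784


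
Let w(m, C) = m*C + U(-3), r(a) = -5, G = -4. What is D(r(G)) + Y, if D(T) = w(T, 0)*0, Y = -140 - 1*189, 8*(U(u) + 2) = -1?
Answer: -329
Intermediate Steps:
U(u) = -17/8 (U(u) = -2 + (⅛)*(-1) = -2 - ⅛ = -17/8)
w(m, C) = -17/8 + C*m (w(m, C) = m*C - 17/8 = C*m - 17/8 = -17/8 + C*m)
Y = -329 (Y = -140 - 189 = -329)
D(T) = 0 (D(T) = (-17/8 + 0*T)*0 = (-17/8 + 0)*0 = -17/8*0 = 0)
D(r(G)) + Y = 0 - 329 = -329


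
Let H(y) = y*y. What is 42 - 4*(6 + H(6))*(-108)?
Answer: 18186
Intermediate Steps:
H(y) = y²
42 - 4*(6 + H(6))*(-108) = 42 - 4*(6 + 6²)*(-108) = 42 - 4*(6 + 36)*(-108) = 42 - 4*42*(-108) = 42 - 168*(-108) = 42 + 18144 = 18186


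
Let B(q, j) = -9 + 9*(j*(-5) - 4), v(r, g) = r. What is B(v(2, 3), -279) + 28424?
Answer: 40934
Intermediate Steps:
B(q, j) = -45 - 45*j (B(q, j) = -9 + 9*(-5*j - 4) = -9 + 9*(-4 - 5*j) = -9 + (-36 - 45*j) = -45 - 45*j)
B(v(2, 3), -279) + 28424 = (-45 - 45*(-279)) + 28424 = (-45 + 12555) + 28424 = 12510 + 28424 = 40934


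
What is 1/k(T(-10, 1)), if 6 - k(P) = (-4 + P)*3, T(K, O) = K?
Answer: 1/48 ≈ 0.020833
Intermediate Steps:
k(P) = 18 - 3*P (k(P) = 6 - (-4 + P)*3 = 6 - (-12 + 3*P) = 6 + (12 - 3*P) = 18 - 3*P)
1/k(T(-10, 1)) = 1/(18 - 3*(-10)) = 1/(18 + 30) = 1/48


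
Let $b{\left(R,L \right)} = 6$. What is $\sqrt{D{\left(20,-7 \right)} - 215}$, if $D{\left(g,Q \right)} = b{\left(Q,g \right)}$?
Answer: $i \sqrt{209} \approx 14.457 i$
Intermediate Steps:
$D{\left(g,Q \right)} = 6$
$\sqrt{D{\left(20,-7 \right)} - 215} = \sqrt{6 - 215} = \sqrt{-209} = i \sqrt{209}$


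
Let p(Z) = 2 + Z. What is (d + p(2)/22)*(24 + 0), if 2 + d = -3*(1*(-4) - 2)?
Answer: 4272/11 ≈ 388.36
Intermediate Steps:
d = 16 (d = -2 - 3*(1*(-4) - 2) = -2 - 3*(-4 - 2) = -2 - 3*(-6) = -2 + 18 = 16)
(d + p(2)/22)*(24 + 0) = (16 + (2 + 2)/22)*(24 + 0) = (16 + 4*(1/22))*24 = (16 + 2/11)*24 = (178/11)*24 = 4272/11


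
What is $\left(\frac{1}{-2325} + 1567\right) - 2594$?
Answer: $- \frac{2387776}{2325} \approx -1027.0$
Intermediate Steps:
$\left(\frac{1}{-2325} + 1567\right) - 2594 = \left(- \frac{1}{2325} + 1567\right) - 2594 = \frac{3643274}{2325} - 2594 = - \frac{2387776}{2325}$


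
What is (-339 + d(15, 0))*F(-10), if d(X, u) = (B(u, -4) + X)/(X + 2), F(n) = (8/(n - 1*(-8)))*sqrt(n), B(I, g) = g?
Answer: 23008*I*sqrt(10)/17 ≈ 4279.9*I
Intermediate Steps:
F(n) = 8*sqrt(n)/(8 + n) (F(n) = (8/(n + 8))*sqrt(n) = (8/(8 + n))*sqrt(n) = 8*sqrt(n)/(8 + n))
d(X, u) = (-4 + X)/(2 + X) (d(X, u) = (-4 + X)/(X + 2) = (-4 + X)/(2 + X))
(-339 + d(15, 0))*F(-10) = (-339 + (-4 + 15)/(2 + 15))*(8*sqrt(-10)/(8 - 10)) = (-339 + 11/17)*(8*(I*sqrt(10))/(-2)) = (-339 + (1/17)*11)*(8*(I*sqrt(10))*(-1/2)) = (-339 + 11/17)*(-4*I*sqrt(10)) = -(-23008)*I*sqrt(10)/17 = 23008*I*sqrt(10)/17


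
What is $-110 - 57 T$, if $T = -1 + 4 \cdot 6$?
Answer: $-1421$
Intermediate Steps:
$T = 23$ ($T = -1 + 24 = 23$)
$-110 - 57 T = -110 - 1311 = -1421$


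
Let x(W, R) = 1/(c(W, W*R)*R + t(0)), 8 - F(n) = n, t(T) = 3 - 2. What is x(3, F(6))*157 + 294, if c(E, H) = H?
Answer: 3979/13 ≈ 306.08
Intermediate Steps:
t(T) = 1
F(n) = 8 - n
x(W, R) = 1/(1 + W*R**2) (x(W, R) = 1/((W*R)*R + 1) = 1/((R*W)*R + 1) = 1/(W*R**2 + 1) = 1/(1 + W*R**2))
x(3, F(6))*157 + 294 = 157/(1 + 3*(8 - 1*6)**2) + 294 = 157/(1 + 3*(8 - 6)**2) + 294 = 157/(1 + 3*2**2) + 294 = 157/(1 + 3*4) + 294 = 157/(1 + 12) + 294 = 157/13 + 294 = 3979/13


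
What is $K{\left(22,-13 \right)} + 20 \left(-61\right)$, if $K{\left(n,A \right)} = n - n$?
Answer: $-1220$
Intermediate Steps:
$K{\left(n,A \right)} = 0$
$K{\left(22,-13 \right)} + 20 \left(-61\right) = 0 + 20 \left(-61\right) = 0 - 1220 = -1220$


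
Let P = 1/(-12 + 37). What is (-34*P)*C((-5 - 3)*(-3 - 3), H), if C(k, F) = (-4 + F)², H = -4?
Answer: -2176/25 ≈ -87.040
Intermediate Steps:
P = 1/25 ≈ 0.040000
(-34*P)*C((-5 - 3)*(-3 - 3), H) = (-34*1/25)*(-4 - 4)² = -34/25*(-8)² = -34/25*64 = -2176/25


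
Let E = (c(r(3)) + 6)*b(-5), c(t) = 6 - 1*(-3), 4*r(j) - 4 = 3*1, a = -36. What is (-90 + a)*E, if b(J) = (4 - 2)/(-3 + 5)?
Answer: -1890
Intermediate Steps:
r(j) = 7/4 (r(j) = 1 + (3*1)/4 = 1 + (1/4)*3 = 1 + 3/4 = 7/4)
b(J) = 1 (b(J) = 2/2 = 2*(1/2) = 1)
c(t) = 9 (c(t) = 6 + 3 = 9)
E = 15 (E = (9 + 6)*1 = 15*1 = 15)
(-90 + a)*E = (-90 - 36)*15 = -126*15 = -1890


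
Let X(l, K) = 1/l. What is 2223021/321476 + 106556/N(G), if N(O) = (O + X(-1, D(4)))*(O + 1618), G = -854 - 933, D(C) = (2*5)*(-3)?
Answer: 176497474567/24285261468 ≈ 7.2677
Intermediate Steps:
D(C) = -30 (D(C) = 10*(-3) = -30)
G = -1787
N(O) = (-1 + O)*(1618 + O) (N(O) = (O + 1/(-1))*(O + 1618) = (O - 1)*(1618 + O) = (-1 + O)*(1618 + O))
2223021/321476 + 106556/N(G) = 2223021/321476 + 106556/(-1618 + (-1787)² + 1617*(-1787)) = 2223021*(1/321476) + 106556/(-1618 + 3193369 - 2889579) = 2223021/321476 + 106556/302172 = 2223021/321476 + 106556*(1/302172) = 2223021/321476 + 26639/75543 = 176497474567/24285261468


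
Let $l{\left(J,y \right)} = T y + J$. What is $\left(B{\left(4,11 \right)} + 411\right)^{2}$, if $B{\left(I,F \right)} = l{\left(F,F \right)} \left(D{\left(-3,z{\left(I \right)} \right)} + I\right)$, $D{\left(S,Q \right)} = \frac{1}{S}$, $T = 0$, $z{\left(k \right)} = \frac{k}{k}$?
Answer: $\frac{1833316}{9} \approx 2.037 \cdot 10^{5}$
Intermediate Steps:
$z{\left(k \right)} = 1$
$l{\left(J,y \right)} = J$ ($l{\left(J,y \right)} = 0 y + J = 0 + J = J$)
$B{\left(I,F \right)} = F \left(- \frac{1}{3} + I\right)$ ($B{\left(I,F \right)} = F \left(\frac{1}{-3} + I\right) = F \left(- \frac{1}{3} + I\right)$)
$\left(B{\left(4,11 \right)} + 411\right)^{2} = \left(11 \left(- \frac{1}{3} + 4\right) + 411\right)^{2} = \left(11 \cdot \frac{11}{3} + 411\right)^{2} = \left(\frac{121}{3} + 411\right)^{2} = \left(\frac{1354}{3}\right)^{2} = \frac{1833316}{9}$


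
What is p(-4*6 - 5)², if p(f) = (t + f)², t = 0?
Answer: 707281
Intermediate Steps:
p(f) = f² (p(f) = (0 + f)² = f²)
p(-4*6 - 5)² = ((-4*6 - 5)²)² = ((-24 - 5)²)² = ((-29)²)² = 841² = 707281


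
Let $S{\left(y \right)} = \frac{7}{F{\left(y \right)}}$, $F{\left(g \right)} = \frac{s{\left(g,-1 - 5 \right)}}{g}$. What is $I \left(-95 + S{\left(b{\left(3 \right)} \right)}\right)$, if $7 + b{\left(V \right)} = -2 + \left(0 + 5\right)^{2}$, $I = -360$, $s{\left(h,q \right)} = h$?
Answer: $31680$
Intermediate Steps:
$F{\left(g \right)} = 1$ ($F{\left(g \right)} = \frac{g}{g} = 1$)
$b{\left(V \right)} = 16$ ($b{\left(V \right)} = -7 - \left(2 - \left(0 + 5\right)^{2}\right) = -7 - \left(2 - 5^{2}\right) = -7 + \left(-2 + 25\right) = -7 + 23 = 16$)
$S{\left(y \right)} = 7$ ($S{\left(y \right)} = \frac{7}{1} = 7 \cdot 1 = 7$)
$I \left(-95 + S{\left(b{\left(3 \right)} \right)}\right) = - 360 \left(-95 + 7\right) = \left(-360\right) \left(-88\right) = 31680$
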